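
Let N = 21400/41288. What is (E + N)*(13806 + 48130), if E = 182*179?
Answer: 10413778631088/5161 ≈ 2.0178e+9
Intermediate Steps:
N = 2675/5161 (N = 21400*(1/41288) = 2675/5161 ≈ 0.51831)
E = 32578
(E + N)*(13806 + 48130) = (32578 + 2675/5161)*(13806 + 48130) = (168137733/5161)*61936 = 10413778631088/5161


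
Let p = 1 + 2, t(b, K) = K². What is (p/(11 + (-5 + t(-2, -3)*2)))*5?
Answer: 5/8 ≈ 0.62500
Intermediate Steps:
p = 3
(p/(11 + (-5 + t(-2, -3)*2)))*5 = (3/(11 + (-5 + (-3)²*2)))*5 = (3/(11 + (-5 + 9*2)))*5 = (3/(11 + (-5 + 18)))*5 = (3/(11 + 13))*5 = (3/24)*5 = (3*(1/24))*5 = (⅛)*5 = 5/8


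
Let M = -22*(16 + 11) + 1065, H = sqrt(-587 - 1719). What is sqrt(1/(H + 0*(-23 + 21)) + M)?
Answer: sqrt(2504606556 - 2306*I*sqrt(2306))/2306 ≈ 21.703 - 0.00047977*I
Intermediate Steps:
H = I*sqrt(2306) (H = sqrt(-2306) = I*sqrt(2306) ≈ 48.021*I)
M = 471 (M = -22*27 + 1065 = -594 + 1065 = 471)
sqrt(1/(H + 0*(-23 + 21)) + M) = sqrt(1/(I*sqrt(2306) + 0*(-23 + 21)) + 471) = sqrt(1/(I*sqrt(2306) + 0*(-2)) + 471) = sqrt(1/(I*sqrt(2306) + 0) + 471) = sqrt(1/(I*sqrt(2306)) + 471) = sqrt(-I*sqrt(2306)/2306 + 471) = sqrt(471 - I*sqrt(2306)/2306)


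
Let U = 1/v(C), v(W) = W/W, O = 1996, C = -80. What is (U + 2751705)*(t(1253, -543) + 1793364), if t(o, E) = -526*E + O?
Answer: 5726239648468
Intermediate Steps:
v(W) = 1
t(o, E) = 1996 - 526*E (t(o, E) = -526*E + 1996 = 1996 - 526*E)
U = 1 (U = 1/1 = 1)
(U + 2751705)*(t(1253, -543) + 1793364) = (1 + 2751705)*((1996 - 526*(-543)) + 1793364) = 2751706*((1996 + 285618) + 1793364) = 2751706*(287614 + 1793364) = 2751706*2080978 = 5726239648468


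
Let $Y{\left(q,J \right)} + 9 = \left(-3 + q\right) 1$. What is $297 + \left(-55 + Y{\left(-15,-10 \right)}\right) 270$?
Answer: $-21843$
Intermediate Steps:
$Y{\left(q,J \right)} = -12 + q$ ($Y{\left(q,J \right)} = -9 + \left(-3 + q\right) 1 = -9 + \left(-3 + q\right) = -12 + q$)
$297 + \left(-55 + Y{\left(-15,-10 \right)}\right) 270 = 297 + \left(-55 - 27\right) 270 = 297 - 22140 = -21843$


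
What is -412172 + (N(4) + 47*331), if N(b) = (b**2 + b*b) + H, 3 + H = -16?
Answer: -396602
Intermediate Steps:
H = -19 (H = -3 - 16 = -19)
N(b) = -19 + 2*b**2 (N(b) = (b**2 + b*b) - 19 = (b**2 + b**2) - 19 = 2*b**2 - 19 = -19 + 2*b**2)
-412172 + (N(4) + 47*331) = -412172 + ((-19 + 2*4**2) + 47*331) = -412172 + ((-19 + 2*16) + 15557) = -412172 + ((-19 + 32) + 15557) = -412172 + (13 + 15557) = -412172 + 15570 = -396602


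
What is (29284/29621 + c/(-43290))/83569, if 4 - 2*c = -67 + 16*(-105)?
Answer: 2483542349/214319902476420 ≈ 1.1588e-5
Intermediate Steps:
c = 1751/2 (c = 2 - (-67 + 16*(-105))/2 = 2 - (-67 - 1680)/2 = 2 - ½*(-1747) = 2 + 1747/2 = 1751/2 ≈ 875.50)
(29284/29621 + c/(-43290))/83569 = (29284/29621 + (1751/2)/(-43290))/83569 = (29284*(1/29621) + (1751/2)*(-1/43290))*(1/83569) = (29284/29621 - 1751/86580)*(1/83569) = (2483542349/2564586180)*(1/83569) = 2483542349/214319902476420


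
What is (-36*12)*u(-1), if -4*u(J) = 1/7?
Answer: 108/7 ≈ 15.429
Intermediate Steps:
u(J) = -1/28 (u(J) = -1/4/7 = -1/4*1/7 = -1/28)
(-36*12)*u(-1) = -36*12*(-1/28) = -432*(-1/28) = 108/7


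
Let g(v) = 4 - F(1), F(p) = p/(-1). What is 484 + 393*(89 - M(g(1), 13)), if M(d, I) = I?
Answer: 30352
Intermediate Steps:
F(p) = -p (F(p) = p*(-1) = -p)
g(v) = 5 (g(v) = 4 - (-1) = 4 - 1*(-1) = 4 + 1 = 5)
484 + 393*(89 - M(g(1), 13)) = 484 + 393*(89 - 1*13) = 484 + 393*(89 - 13) = 484 + 393*76 = 484 + 29868 = 30352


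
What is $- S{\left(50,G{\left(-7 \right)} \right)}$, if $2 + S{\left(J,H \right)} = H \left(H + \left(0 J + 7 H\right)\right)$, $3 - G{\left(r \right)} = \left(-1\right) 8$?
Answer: $-966$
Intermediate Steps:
$G{\left(r \right)} = 11$ ($G{\left(r \right)} = 3 - \left(-1\right) 8 = 3 - -8 = 3 + 8 = 11$)
$S{\left(J,H \right)} = -2 + 8 H^{2}$ ($S{\left(J,H \right)} = -2 + H \left(H + \left(0 J + 7 H\right)\right) = -2 + H \left(H + \left(0 + 7 H\right)\right) = -2 + H \left(H + 7 H\right) = -2 + H 8 H = -2 + 8 H^{2}$)
$- S{\left(50,G{\left(-7 \right)} \right)} = - (-2 + 8 \cdot 11^{2}) = - (-2 + 8 \cdot 121) = - (-2 + 968) = \left(-1\right) 966 = -966$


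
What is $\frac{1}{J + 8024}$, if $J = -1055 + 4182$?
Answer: $\frac{1}{11151} \approx 8.9678 \cdot 10^{-5}$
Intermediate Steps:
$J = 3127$
$\frac{1}{J + 8024} = \frac{1}{3127 + 8024} = \frac{1}{11151}$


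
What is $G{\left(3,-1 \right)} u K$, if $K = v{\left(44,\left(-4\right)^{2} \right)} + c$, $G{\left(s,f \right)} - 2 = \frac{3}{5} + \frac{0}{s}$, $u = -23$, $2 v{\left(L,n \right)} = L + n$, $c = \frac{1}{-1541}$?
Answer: $- \frac{600977}{335} \approx -1794.0$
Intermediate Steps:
$c = - \frac{1}{1541} \approx -0.00064893$
$v{\left(L,n \right)} = \frac{L}{2} + \frac{n}{2}$ ($v{\left(L,n \right)} = \frac{L + n}{2} = \frac{L}{2} + \frac{n}{2}$)
$G{\left(s,f \right)} = \frac{13}{5}$ ($G{\left(s,f \right)} = 2 + \left(\frac{3}{5} + \frac{0}{s}\right) = 2 + \left(3 \cdot \frac{1}{5} + 0\right) = 2 + \left(\frac{3}{5} + 0\right) = 2 + \frac{3}{5} = \frac{13}{5}$)
$K = \frac{46229}{1541}$ ($K = \left(\frac{1}{2} \cdot 44 + \frac{\left(-4\right)^{2}}{2}\right) - \frac{1}{1541} = \left(22 + \frac{1}{2} \cdot 16\right) - \frac{1}{1541} = \left(22 + 8\right) - \frac{1}{1541} = 30 - \frac{1}{1541} = \frac{46229}{1541} \approx 29.999$)
$G{\left(3,-1 \right)} u K = \frac{13}{5} \left(-23\right) \frac{46229}{1541} = \left(- \frac{299}{5}\right) \frac{46229}{1541} = - \frac{600977}{335}$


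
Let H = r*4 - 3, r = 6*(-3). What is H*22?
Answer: -1650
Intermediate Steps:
r = -18
H = -75 (H = -18*4 - 3 = -72 - 3 = -75)
H*22 = -75*22 = -1650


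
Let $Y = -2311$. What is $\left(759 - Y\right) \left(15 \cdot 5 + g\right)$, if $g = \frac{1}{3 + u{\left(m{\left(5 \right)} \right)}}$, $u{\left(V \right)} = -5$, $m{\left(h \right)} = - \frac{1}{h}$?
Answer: $228715$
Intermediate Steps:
$g = - \frac{1}{2}$ ($g = \frac{1}{3 - 5} = \frac{1}{-2} = - \frac{1}{2} \approx -0.5$)
$\left(759 - Y\right) \left(15 \cdot 5 + g\right) = \left(759 - -2311\right) \left(15 \cdot 5 - \frac{1}{2}\right) = \left(759 + 2311\right) \left(75 - \frac{1}{2}\right) = 3070 \cdot \frac{149}{2} = 228715$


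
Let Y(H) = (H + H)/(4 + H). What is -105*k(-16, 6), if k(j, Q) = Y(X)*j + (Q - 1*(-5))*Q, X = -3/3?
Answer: -8050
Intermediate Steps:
X = -1 (X = -3*⅓ = -1)
Y(H) = 2*H/(4 + H) (Y(H) = (2*H)/(4 + H) = 2*H/(4 + H))
k(j, Q) = -2*j/3 + Q*(5 + Q) (k(j, Q) = (2*(-1)/(4 - 1))*j + (Q - 1*(-5))*Q = (2*(-1)/3)*j + (Q + 5)*Q = (2*(-1)*(⅓))*j + (5 + Q)*Q = -2*j/3 + Q*(5 + Q))
-105*k(-16, 6) = -105*(6² + 5*6 - ⅔*(-16)) = -105*(36 + 30 + 32/3) = -105*230/3 = -8050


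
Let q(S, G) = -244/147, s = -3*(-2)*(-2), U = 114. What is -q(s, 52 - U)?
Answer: 244/147 ≈ 1.6599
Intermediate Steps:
s = -12 (s = 6*(-2) = -12)
q(S, G) = -244/147 (q(S, G) = -244*1/147 = -244/147)
-q(s, 52 - U) = -1*(-244/147) = 244/147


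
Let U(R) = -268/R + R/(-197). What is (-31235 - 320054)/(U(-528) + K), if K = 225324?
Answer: -9134919156/5859408191 ≈ -1.5590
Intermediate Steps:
U(R) = -268/R - R/197 (U(R) = -268/R + R*(-1/197) = -268/R - R/197)
(-31235 - 320054)/(U(-528) + K) = (-31235 - 320054)/((-268/(-528) - 1/197*(-528)) + 225324) = -351289/((-268*(-1/528) + 528/197) + 225324) = -351289/((67/132 + 528/197) + 225324) = -351289/(82895/26004 + 225324) = -351289/5859408191/26004 = -351289*26004/5859408191 = -9134919156/5859408191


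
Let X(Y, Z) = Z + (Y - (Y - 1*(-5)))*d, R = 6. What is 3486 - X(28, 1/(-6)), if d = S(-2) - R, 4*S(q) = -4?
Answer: 20707/6 ≈ 3451.2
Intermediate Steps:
S(q) = -1 (S(q) = (¼)*(-4) = -1)
d = -7 (d = -1 - 1*6 = -1 - 6 = -7)
X(Y, Z) = 35 + Z (X(Y, Z) = Z + (Y - (Y - 1*(-5)))*(-7) = Z + (Y - (Y + 5))*(-7) = Z + (Y - (5 + Y))*(-7) = Z + (Y + (-5 - Y))*(-7) = Z - 5*(-7) = Z + 35 = 35 + Z)
3486 - X(28, 1/(-6)) = 3486 - (35 + 1/(-6)) = 3486 - (35 - ⅙) = 3486 - 1*209/6 = 3486 - 209/6 = 20707/6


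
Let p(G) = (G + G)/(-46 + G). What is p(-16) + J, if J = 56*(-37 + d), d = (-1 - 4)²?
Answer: -20816/31 ≈ -671.48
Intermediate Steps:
p(G) = 2*G/(-46 + G) (p(G) = (2*G)/(-46 + G) = 2*G/(-46 + G))
d = 25 (d = (-5)² = 25)
J = -672 (J = 56*(-37 + 25) = 56*(-12) = -672)
p(-16) + J = 2*(-16)/(-46 - 16) - 672 = 2*(-16)/(-62) - 672 = 2*(-16)*(-1/62) - 672 = 16/31 - 672 = -20816/31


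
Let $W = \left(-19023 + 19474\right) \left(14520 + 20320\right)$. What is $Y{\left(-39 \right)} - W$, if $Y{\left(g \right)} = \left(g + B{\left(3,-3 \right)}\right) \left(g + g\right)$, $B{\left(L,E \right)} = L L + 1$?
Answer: $-15710578$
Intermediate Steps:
$B{\left(L,E \right)} = 1 + L^{2}$ ($B{\left(L,E \right)} = L^{2} + 1 = 1 + L^{2}$)
$W = 15712840$ ($W = 451 \cdot 34840 = 15712840$)
$Y{\left(g \right)} = 2 g \left(10 + g\right)$ ($Y{\left(g \right)} = \left(g + \left(1 + 3^{2}\right)\right) \left(g + g\right) = \left(g + \left(1 + 9\right)\right) 2 g = \left(g + 10\right) 2 g = \left(10 + g\right) 2 g = 2 g \left(10 + g\right)$)
$Y{\left(-39 \right)} - W = 2 \left(-39\right) \left(10 - 39\right) - 15712840 = 2 \left(-39\right) \left(-29\right) - 15712840 = 2262 - 15712840 = -15710578$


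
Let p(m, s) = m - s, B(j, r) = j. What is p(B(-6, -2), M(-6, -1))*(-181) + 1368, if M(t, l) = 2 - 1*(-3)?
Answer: 3359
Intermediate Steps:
M(t, l) = 5 (M(t, l) = 2 + 3 = 5)
p(B(-6, -2), M(-6, -1))*(-181) + 1368 = (-6 - 1*5)*(-181) + 1368 = (-6 - 5)*(-181) + 1368 = -11*(-181) + 1368 = 1991 + 1368 = 3359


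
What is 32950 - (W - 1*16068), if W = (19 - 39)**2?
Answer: 48618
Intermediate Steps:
W = 400 (W = (-20)**2 = 400)
32950 - (W - 1*16068) = 32950 - (400 - 1*16068) = 32950 - (400 - 16068) = 32950 - 1*(-15668) = 32950 + 15668 = 48618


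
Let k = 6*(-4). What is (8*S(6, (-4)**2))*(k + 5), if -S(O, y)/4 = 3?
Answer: 1824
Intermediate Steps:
S(O, y) = -12 (S(O, y) = -4*3 = -12)
k = -24
(8*S(6, (-4)**2))*(k + 5) = (8*(-12))*(-24 + 5) = -96*(-19) = 1824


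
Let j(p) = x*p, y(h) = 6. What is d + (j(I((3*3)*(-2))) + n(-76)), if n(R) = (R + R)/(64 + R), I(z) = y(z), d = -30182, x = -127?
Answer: -92794/3 ≈ -30931.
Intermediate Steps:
I(z) = 6
n(R) = 2*R/(64 + R) (n(R) = (2*R)/(64 + R) = 2*R/(64 + R))
j(p) = -127*p
d + (j(I((3*3)*(-2))) + n(-76)) = -30182 + (-127*6 + 2*(-76)/(64 - 76)) = -30182 + (-762 + 2*(-76)/(-12)) = -30182 + (-762 + 2*(-76)*(-1/12)) = -30182 + (-762 + 38/3) = -30182 - 2248/3 = -92794/3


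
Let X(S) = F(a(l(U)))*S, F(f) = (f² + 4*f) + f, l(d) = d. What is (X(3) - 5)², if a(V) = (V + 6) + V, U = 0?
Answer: 37249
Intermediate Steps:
a(V) = 6 + 2*V (a(V) = (6 + V) + V = 6 + 2*V)
F(f) = f² + 5*f
X(S) = 66*S (X(S) = ((6 + 2*0)*(5 + (6 + 2*0)))*S = ((6 + 0)*(5 + (6 + 0)))*S = (6*(5 + 6))*S = (6*11)*S = 66*S)
(X(3) - 5)² = (66*3 - 5)² = (198 - 5)² = 193² = 37249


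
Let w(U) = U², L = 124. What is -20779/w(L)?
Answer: -20779/15376 ≈ -1.3514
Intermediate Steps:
-20779/w(L) = -20779/(124²) = -20779/15376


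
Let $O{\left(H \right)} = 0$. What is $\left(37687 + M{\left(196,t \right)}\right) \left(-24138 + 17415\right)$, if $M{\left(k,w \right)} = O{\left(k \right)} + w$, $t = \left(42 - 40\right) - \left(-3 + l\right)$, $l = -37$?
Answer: $-253652067$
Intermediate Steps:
$t = 42$ ($t = \left(42 - 40\right) + \left(3 - -37\right) = 2 + \left(3 + 37\right) = 2 + 40 = 42$)
$M{\left(k,w \right)} = w$ ($M{\left(k,w \right)} = 0 + w = w$)
$\left(37687 + M{\left(196,t \right)}\right) \left(-24138 + 17415\right) = \left(37687 + 42\right) \left(-24138 + 17415\right) = 37729 \left(-6723\right) = -253652067$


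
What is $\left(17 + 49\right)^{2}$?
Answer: $4356$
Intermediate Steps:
$\left(17 + 49\right)^{2} = 66^{2} = 4356$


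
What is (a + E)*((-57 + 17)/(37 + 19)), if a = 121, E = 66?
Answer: -935/7 ≈ -133.57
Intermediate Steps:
(a + E)*((-57 + 17)/(37 + 19)) = (121 + 66)*((-57 + 17)/(37 + 19)) = 187*(-40/56) = 187*(-40*1/56) = 187*(-5/7) = -935/7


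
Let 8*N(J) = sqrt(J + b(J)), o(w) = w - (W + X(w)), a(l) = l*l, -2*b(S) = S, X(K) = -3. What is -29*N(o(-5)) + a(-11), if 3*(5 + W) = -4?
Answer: 121 - 29*sqrt(78)/48 ≈ 115.66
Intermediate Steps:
W = -19/3 (W = -5 + (1/3)*(-4) = -5 - 4/3 = -19/3 ≈ -6.3333)
b(S) = -S/2
a(l) = l**2
o(w) = 28/3 + w (o(w) = w - (-19/3 - 3) = w - 1*(-28/3) = w + 28/3 = 28/3 + w)
N(J) = sqrt(2)*sqrt(J)/16 (N(J) = sqrt(J - J/2)/8 = sqrt(J/2)/8 = (sqrt(2)*sqrt(J)/2)/8 = sqrt(2)*sqrt(J)/16)
-29*N(o(-5)) + a(-11) = -29*sqrt(2)*sqrt(28/3 - 5)/16 + (-11)**2 = -29*sqrt(2)*sqrt(13/3)/16 + 121 = -29*sqrt(2)*sqrt(39)/3/16 + 121 = -29*sqrt(78)/48 + 121 = 121 - 29*sqrt(78)/48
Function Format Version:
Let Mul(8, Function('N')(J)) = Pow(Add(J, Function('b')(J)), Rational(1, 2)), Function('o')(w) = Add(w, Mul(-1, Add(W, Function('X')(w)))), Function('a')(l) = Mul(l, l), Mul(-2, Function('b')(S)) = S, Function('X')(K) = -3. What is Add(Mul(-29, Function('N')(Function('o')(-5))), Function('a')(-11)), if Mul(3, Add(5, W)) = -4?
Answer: Add(121, Mul(Rational(-29, 48), Pow(78, Rational(1, 2)))) ≈ 115.66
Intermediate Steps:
W = Rational(-19, 3) (W = Add(-5, Mul(Rational(1, 3), -4)) = Add(-5, Rational(-4, 3)) = Rational(-19, 3) ≈ -6.3333)
Function('b')(S) = Mul(Rational(-1, 2), S)
Function('a')(l) = Pow(l, 2)
Function('o')(w) = Add(Rational(28, 3), w) (Function('o')(w) = Add(w, Mul(-1, Add(Rational(-19, 3), -3))) = Add(w, Mul(-1, Rational(-28, 3))) = Add(w, Rational(28, 3)) = Add(Rational(28, 3), w))
Function('N')(J) = Mul(Rational(1, 16), Pow(2, Rational(1, 2)), Pow(J, Rational(1, 2))) (Function('N')(J) = Mul(Rational(1, 8), Pow(Add(J, Mul(Rational(-1, 2), J)), Rational(1, 2))) = Mul(Rational(1, 8), Pow(Mul(Rational(1, 2), J), Rational(1, 2))) = Mul(Rational(1, 8), Mul(Rational(1, 2), Pow(2, Rational(1, 2)), Pow(J, Rational(1, 2)))) = Mul(Rational(1, 16), Pow(2, Rational(1, 2)), Pow(J, Rational(1, 2))))
Add(Mul(-29, Function('N')(Function('o')(-5))), Function('a')(-11)) = Add(Mul(-29, Mul(Rational(1, 16), Pow(2, Rational(1, 2)), Pow(Add(Rational(28, 3), -5), Rational(1, 2)))), Pow(-11, 2)) = Add(Mul(-29, Mul(Rational(1, 16), Pow(2, Rational(1, 2)), Pow(Rational(13, 3), Rational(1, 2)))), 121) = Add(Mul(-29, Mul(Rational(1, 16), Pow(2, Rational(1, 2)), Mul(Rational(1, 3), Pow(39, Rational(1, 2))))), 121) = Add(Mul(-29, Mul(Rational(1, 48), Pow(78, Rational(1, 2)))), 121) = Add(Mul(Rational(-29, 48), Pow(78, Rational(1, 2))), 121) = Add(121, Mul(Rational(-29, 48), Pow(78, Rational(1, 2))))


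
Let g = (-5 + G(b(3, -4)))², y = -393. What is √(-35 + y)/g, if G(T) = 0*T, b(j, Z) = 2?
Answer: 2*I*√107/25 ≈ 0.82753*I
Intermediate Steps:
G(T) = 0
g = 25 (g = (-5 + 0)² = (-5)² = 25)
√(-35 + y)/g = √(-35 - 393)/25 = √(-428)*(1/25) = (2*I*√107)*(1/25) = 2*I*√107/25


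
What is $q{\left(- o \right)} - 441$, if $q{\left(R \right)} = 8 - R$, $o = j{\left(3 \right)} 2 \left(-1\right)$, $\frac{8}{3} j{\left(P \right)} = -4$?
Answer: $-430$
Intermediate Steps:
$j{\left(P \right)} = - \frac{3}{2}$ ($j{\left(P \right)} = \frac{3}{8} \left(-4\right) = - \frac{3}{2}$)
$o = 3$ ($o = - \frac{3 \cdot 2 \left(-1\right)}{2} = \left(- \frac{3}{2}\right) \left(-2\right) = 3$)
$q{\left(- o \right)} - 441 = \left(8 - \left(-1\right) 3\right) - 441 = \left(8 - -3\right) - 441 = \left(8 + 3\right) - 441 = 11 - 441 = -430$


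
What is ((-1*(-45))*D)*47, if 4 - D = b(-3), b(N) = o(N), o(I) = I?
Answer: 14805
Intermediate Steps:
b(N) = N
D = 7 (D = 4 - 1*(-3) = 4 + 3 = 7)
((-1*(-45))*D)*47 = (-1*(-45)*7)*47 = (45*7)*47 = 315*47 = 14805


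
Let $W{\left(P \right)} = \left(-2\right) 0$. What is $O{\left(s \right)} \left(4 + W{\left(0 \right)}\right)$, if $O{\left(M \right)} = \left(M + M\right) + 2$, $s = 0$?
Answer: $8$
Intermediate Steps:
$W{\left(P \right)} = 0$
$O{\left(M \right)} = 2 + 2 M$ ($O{\left(M \right)} = 2 M + 2 = 2 + 2 M$)
$O{\left(s \right)} \left(4 + W{\left(0 \right)}\right) = \left(2 + 2 \cdot 0\right) \left(4 + 0\right) = \left(2 + 0\right) 4 = 2 \cdot 4 = 8$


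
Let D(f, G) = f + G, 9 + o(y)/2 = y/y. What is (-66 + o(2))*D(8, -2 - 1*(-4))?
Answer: -820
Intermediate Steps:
o(y) = -16 (o(y) = -18 + 2*(y/y) = -18 + 2*1 = -18 + 2 = -16)
D(f, G) = G + f
(-66 + o(2))*D(8, -2 - 1*(-4)) = (-66 - 16)*((-2 - 1*(-4)) + 8) = -82*((-2 + 4) + 8) = -82*(2 + 8) = -82*10 = -820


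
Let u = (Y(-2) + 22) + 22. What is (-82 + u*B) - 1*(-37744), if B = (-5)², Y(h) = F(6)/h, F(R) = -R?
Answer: 38837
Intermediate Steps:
Y(h) = -6/h (Y(h) = (-1*6)/h = -6/h)
B = 25
u = 47 (u = (-6/(-2) + 22) + 22 = (-6*(-½) + 22) + 22 = (3 + 22) + 22 = 25 + 22 = 47)
(-82 + u*B) - 1*(-37744) = (-82 + 47*25) - 1*(-37744) = (-82 + 1175) + 37744 = 1093 + 37744 = 38837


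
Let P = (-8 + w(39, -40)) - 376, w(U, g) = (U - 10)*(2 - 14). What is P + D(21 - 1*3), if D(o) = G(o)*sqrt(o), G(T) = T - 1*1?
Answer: -732 + 51*sqrt(2) ≈ -659.88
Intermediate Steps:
G(T) = -1 + T (G(T) = T - 1 = -1 + T)
w(U, g) = 120 - 12*U (w(U, g) = (-10 + U)*(-12) = 120 - 12*U)
D(o) = sqrt(o)*(-1 + o) (D(o) = (-1 + o)*sqrt(o) = sqrt(o)*(-1 + o))
P = -732 (P = (-8 + (120 - 12*39)) - 376 = (-8 + (120 - 468)) - 376 = (-8 - 348) - 376 = -356 - 376 = -732)
P + D(21 - 1*3) = -732 + sqrt(21 - 1*3)*(-1 + (21 - 1*3)) = -732 + sqrt(21 - 3)*(-1 + (21 - 3)) = -732 + sqrt(18)*(-1 + 18) = -732 + (3*sqrt(2))*17 = -732 + 51*sqrt(2)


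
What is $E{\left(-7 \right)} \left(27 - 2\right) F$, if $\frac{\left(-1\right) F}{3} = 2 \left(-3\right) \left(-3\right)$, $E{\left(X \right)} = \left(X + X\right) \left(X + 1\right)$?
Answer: $-113400$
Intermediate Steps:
$E{\left(X \right)} = 2 X \left(1 + X\right)$
$F = -54$ ($F = - 3 \cdot 2 \left(-3\right) \left(-3\right) = - 3 \left(\left(-6\right) \left(-3\right)\right) = \left(-3\right) 18 = -54$)
$E{\left(-7 \right)} \left(27 - 2\right) F = 2 \left(-7\right) \left(1 - 7\right) \left(27 - 2\right) \left(-54\right) = 2 \left(-7\right) \left(-6\right) \left(27 - 2\right) \left(-54\right) = 84 \cdot 25 \left(-54\right) = 2100 \left(-54\right) = -113400$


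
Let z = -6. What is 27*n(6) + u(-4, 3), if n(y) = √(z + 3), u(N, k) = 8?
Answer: 8 + 27*I*√3 ≈ 8.0 + 46.765*I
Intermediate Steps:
n(y) = I*√3 (n(y) = √(-6 + 3) = √(-3) = I*√3)
27*n(6) + u(-4, 3) = 27*(I*√3) + 8 = 27*I*√3 + 8 = 8 + 27*I*√3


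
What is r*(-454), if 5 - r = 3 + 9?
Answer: 3178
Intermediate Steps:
r = -7 (r = 5 - (3 + 9) = 5 - 1*12 = 5 - 12 = -7)
r*(-454) = -7*(-454) = 3178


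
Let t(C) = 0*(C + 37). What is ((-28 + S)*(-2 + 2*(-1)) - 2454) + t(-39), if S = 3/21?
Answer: -16398/7 ≈ -2342.6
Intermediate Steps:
S = 1/7 (S = 3*(1/21) = 1/7 ≈ 0.14286)
t(C) = 0 (t(C) = 0*(37 + C) = 0)
((-28 + S)*(-2 + 2*(-1)) - 2454) + t(-39) = ((-28 + 1/7)*(-2 + 2*(-1)) - 2454) + 0 = (-195*(-2 - 2)/7 - 2454) + 0 = (-195/7*(-4) - 2454) + 0 = (780/7 - 2454) + 0 = -16398/7 + 0 = -16398/7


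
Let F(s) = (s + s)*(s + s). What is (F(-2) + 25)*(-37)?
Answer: -1517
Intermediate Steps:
F(s) = 4*s**2 (F(s) = (2*s)*(2*s) = 4*s**2)
(F(-2) + 25)*(-37) = (4*(-2)**2 + 25)*(-37) = (4*4 + 25)*(-37) = (16 + 25)*(-37) = 41*(-37) = -1517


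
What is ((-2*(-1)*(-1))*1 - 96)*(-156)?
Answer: 15288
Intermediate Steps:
((-2*(-1)*(-1))*1 - 96)*(-156) = ((2*(-1))*1 - 96)*(-156) = (-2*1 - 96)*(-156) = (-2 - 96)*(-156) = -98*(-156) = 15288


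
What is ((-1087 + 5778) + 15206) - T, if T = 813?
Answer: 19084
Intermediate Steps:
((-1087 + 5778) + 15206) - T = ((-1087 + 5778) + 15206) - 1*813 = (4691 + 15206) - 813 = 19897 - 813 = 19084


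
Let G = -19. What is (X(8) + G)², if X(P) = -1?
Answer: 400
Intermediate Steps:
(X(8) + G)² = (-1 - 19)² = (-20)² = 400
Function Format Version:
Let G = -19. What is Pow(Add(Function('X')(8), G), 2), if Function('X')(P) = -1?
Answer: 400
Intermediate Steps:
Pow(Add(Function('X')(8), G), 2) = Pow(Add(-1, -19), 2) = Pow(-20, 2) = 400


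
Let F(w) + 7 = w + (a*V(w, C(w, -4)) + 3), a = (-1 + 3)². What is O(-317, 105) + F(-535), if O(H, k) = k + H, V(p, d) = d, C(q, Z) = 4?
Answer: -735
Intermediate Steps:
a = 4 (a = 2² = 4)
F(w) = 12 + w (F(w) = -7 + (w + (4*4 + 3)) = -7 + (w + (16 + 3)) = -7 + (w + 19) = -7 + (19 + w) = 12 + w)
O(H, k) = H + k
O(-317, 105) + F(-535) = (-317 + 105) + (12 - 535) = -212 - 523 = -735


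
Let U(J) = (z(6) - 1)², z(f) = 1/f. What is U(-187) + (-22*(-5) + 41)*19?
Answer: 103309/36 ≈ 2869.7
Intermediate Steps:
U(J) = 25/36 (U(J) = (1/6 - 1)² = (⅙ - 1)² = (-⅚)² = 25/36)
U(-187) + (-22*(-5) + 41)*19 = 25/36 + (-22*(-5) + 41)*19 = 25/36 + (110 + 41)*19 = 25/36 + 151*19 = 25/36 + 2869 = 103309/36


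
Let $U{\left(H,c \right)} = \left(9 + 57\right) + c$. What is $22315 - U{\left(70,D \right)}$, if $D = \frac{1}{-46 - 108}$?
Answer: $\frac{3426347}{154} \approx 22249.0$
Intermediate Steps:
$D = - \frac{1}{154}$ ($D = \frac{1}{-154} = - \frac{1}{154} \approx -0.0064935$)
$U{\left(H,c \right)} = 66 + c$
$22315 - U{\left(70,D \right)} = 22315 - \left(66 - \frac{1}{154}\right) = 22315 - \frac{10163}{154} = \frac{3426347}{154}$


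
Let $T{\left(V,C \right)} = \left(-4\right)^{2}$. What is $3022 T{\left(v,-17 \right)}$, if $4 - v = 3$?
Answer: $48352$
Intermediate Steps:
$v = 1$ ($v = 4 - 3 = 1$)
$T{\left(V,C \right)} = 16$
$3022 T{\left(v,-17 \right)} = 3022 \cdot 16 = 48352$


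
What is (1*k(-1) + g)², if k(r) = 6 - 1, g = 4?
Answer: 81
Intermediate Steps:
k(r) = 5
(1*k(-1) + g)² = (1*5 + 4)² = (5 + 4)² = 9² = 81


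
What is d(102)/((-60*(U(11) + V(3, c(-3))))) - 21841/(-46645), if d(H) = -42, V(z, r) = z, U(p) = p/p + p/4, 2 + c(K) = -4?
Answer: 720313/1259415 ≈ 0.57194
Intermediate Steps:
c(K) = -6 (c(K) = -2 - 4 = -6)
U(p) = 1 + p/4 (U(p) = 1 + p*(¼) = 1 + p/4)
d(102)/((-60*(U(11) + V(3, c(-3))))) - 21841/(-46645) = -42*(-1/(60*((1 + (¼)*11) + 3))) - 21841/(-46645) = -42*(-1/(60*((1 + 11/4) + 3))) - 21841*(-1/46645) = -42*(-1/(60*(15/4 + 3))) + 21841/46645 = -42/((-60*27/4)) + 21841/46645 = -42/(-405) + 21841/46645 = -42*(-1/405) + 21841/46645 = 14/135 + 21841/46645 = 720313/1259415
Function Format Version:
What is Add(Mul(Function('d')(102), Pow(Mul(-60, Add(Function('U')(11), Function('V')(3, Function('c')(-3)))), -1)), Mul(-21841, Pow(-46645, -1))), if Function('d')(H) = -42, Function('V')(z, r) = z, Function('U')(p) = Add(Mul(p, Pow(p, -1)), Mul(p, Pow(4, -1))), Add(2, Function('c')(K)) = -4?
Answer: Rational(720313, 1259415) ≈ 0.57194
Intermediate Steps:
Function('c')(K) = -6 (Function('c')(K) = Add(-2, -4) = -6)
Function('U')(p) = Add(1, Mul(Rational(1, 4), p)) (Function('U')(p) = Add(1, Mul(p, Rational(1, 4))) = Add(1, Mul(Rational(1, 4), p)))
Add(Mul(Function('d')(102), Pow(Mul(-60, Add(Function('U')(11), Function('V')(3, Function('c')(-3)))), -1)), Mul(-21841, Pow(-46645, -1))) = Add(Mul(-42, Pow(Mul(-60, Add(Add(1, Mul(Rational(1, 4), 11)), 3)), -1)), Mul(-21841, Pow(-46645, -1))) = Add(Mul(-42, Pow(Mul(-60, Add(Add(1, Rational(11, 4)), 3)), -1)), Mul(-21841, Rational(-1, 46645))) = Add(Mul(-42, Pow(Mul(-60, Add(Rational(15, 4), 3)), -1)), Rational(21841, 46645)) = Add(Mul(-42, Pow(Mul(-60, Rational(27, 4)), -1)), Rational(21841, 46645)) = Add(Mul(-42, Pow(-405, -1)), Rational(21841, 46645)) = Add(Mul(-42, Rational(-1, 405)), Rational(21841, 46645)) = Add(Rational(14, 135), Rational(21841, 46645)) = Rational(720313, 1259415)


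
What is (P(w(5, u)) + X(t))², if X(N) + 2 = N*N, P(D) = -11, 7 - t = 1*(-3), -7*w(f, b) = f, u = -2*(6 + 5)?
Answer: 7569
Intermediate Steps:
u = -22 (u = -2*11 = -22)
w(f, b) = -f/7
t = 10 (t = 7 - (-3) = 7 - 1*(-3) = 7 + 3 = 10)
X(N) = -2 + N² (X(N) = -2 + N*N = -2 + N²)
(P(w(5, u)) + X(t))² = (-11 + (-2 + 10²))² = (-11 + (-2 + 100))² = (-11 + 98)² = 87² = 7569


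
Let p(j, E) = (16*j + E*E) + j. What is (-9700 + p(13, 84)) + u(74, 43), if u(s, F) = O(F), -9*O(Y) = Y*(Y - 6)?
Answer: -23398/9 ≈ -2599.8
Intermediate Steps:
p(j, E) = E**2 + 17*j (p(j, E) = (16*j + E**2) + j = (E**2 + 16*j) + j = E**2 + 17*j)
O(Y) = -Y*(-6 + Y)/9 (O(Y) = -Y*(Y - 6)/9 = -Y*(-6 + Y)/9)
u(s, F) = F*(6 - F)/9
(-9700 + p(13, 84)) + u(74, 43) = (-9700 + (84**2 + 17*13)) + (1/9)*43*(6 - 1*43) = (-9700 + (7056 + 221)) + (1/9)*43*(6 - 43) = (-9700 + 7277) + (1/9)*43*(-37) = -2423 - 1591/9 = -23398/9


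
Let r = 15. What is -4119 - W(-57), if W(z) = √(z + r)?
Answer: -4119 - I*√42 ≈ -4119.0 - 6.4807*I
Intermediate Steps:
W(z) = √(15 + z) (W(z) = √(z + 15) = √(15 + z))
-4119 - W(-57) = -4119 - √(15 - 57) = -4119 - √(-42) = -4119 - I*√42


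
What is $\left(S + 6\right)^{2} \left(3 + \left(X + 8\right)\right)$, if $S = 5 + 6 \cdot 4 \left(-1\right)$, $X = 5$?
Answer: $2704$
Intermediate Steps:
$S = -19$ ($S = 5 + 6 \left(-4\right) = 5 - 24 = -19$)
$\left(S + 6\right)^{2} \left(3 + \left(X + 8\right)\right) = \left(-19 + 6\right)^{2} \left(3 + \left(5 + 8\right)\right) = \left(-13\right)^{2} \left(3 + 13\right) = 169 \cdot 16 = 2704$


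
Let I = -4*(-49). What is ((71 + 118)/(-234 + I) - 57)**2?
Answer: 5546025/1444 ≈ 3840.7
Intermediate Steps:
I = 196
((71 + 118)/(-234 + I) - 57)**2 = ((71 + 118)/(-234 + 196) - 57)**2 = (189/(-38) - 57)**2 = (189*(-1/38) - 57)**2 = (-189/38 - 57)**2 = (-2355/38)**2 = 5546025/1444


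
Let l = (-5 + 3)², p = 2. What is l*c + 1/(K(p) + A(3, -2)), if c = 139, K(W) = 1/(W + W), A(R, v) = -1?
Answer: 1664/3 ≈ 554.67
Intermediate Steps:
K(W) = 1/(2*W)
l = 4 (l = (-2)² = 4)
l*c + 1/(K(p) + A(3, -2)) = 4*139 + 1/((½)/2 - 1) = 556 + 1/((½)*(½) - 1) = 556 + 1/(¼ - 1) = 556 + 1/(-¾) = 556 - 4/3 = 1664/3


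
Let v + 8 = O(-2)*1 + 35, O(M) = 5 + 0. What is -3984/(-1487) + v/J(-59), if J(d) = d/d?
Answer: 51568/1487 ≈ 34.679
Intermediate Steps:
J(d) = 1
O(M) = 5
v = 32 (v = -8 + (5*1 + 35) = -8 + (5 + 35) = -8 + 40 = 32)
-3984/(-1487) + v/J(-59) = -3984/(-1487) + 32/1 = -3984*(-1/1487) + 32*1 = 3984/1487 + 32 = 51568/1487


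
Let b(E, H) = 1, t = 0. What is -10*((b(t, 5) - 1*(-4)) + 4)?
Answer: -90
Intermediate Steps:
-10*((b(t, 5) - 1*(-4)) + 4) = -10*((1 - 1*(-4)) + 4) = -10*((1 + 4) + 4) = -10*(5 + 4) = -10*9 = -90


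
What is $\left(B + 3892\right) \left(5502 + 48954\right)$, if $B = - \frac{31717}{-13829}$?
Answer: $\frac{2932683498360}{13829} \approx 2.1207 \cdot 10^{8}$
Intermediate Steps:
$B = \frac{31717}{13829}$ ($B = \left(-31717\right) \left(- \frac{1}{13829}\right) = \frac{31717}{13829} \approx 2.2935$)
$\left(B + 3892\right) \left(5502 + 48954\right) = \left(\frac{31717}{13829} + 3892\right) \left(5502 + 48954\right) = \frac{53854185}{13829} \cdot 54456 = \frac{2932683498360}{13829}$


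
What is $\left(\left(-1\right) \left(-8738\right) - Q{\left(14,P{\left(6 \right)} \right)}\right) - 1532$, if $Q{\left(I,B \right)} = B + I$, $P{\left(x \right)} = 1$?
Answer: $7191$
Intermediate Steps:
$\left(\left(-1\right) \left(-8738\right) - Q{\left(14,P{\left(6 \right)} \right)}\right) - 1532 = \left(\left(-1\right) \left(-8738\right) - \left(1 + 14\right)\right) - 1532 = \left(8738 - 15\right) - 1532 = 8723 - 1532 = 7191$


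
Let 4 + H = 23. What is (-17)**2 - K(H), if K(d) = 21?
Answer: 268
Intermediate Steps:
H = 19 (H = -4 + 23 = 19)
(-17)**2 - K(H) = (-17)**2 - 1*21 = 289 - 21 = 268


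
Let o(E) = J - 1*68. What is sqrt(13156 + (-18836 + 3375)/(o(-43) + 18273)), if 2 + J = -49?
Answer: sqrt(4335512192702)/18154 ≈ 114.70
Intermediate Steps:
J = -51 (J = -2 - 49 = -51)
o(E) = -119 (o(E) = -51 - 1*68 = -51 - 68 = -119)
sqrt(13156 + (-18836 + 3375)/(o(-43) + 18273)) = sqrt(13156 + (-18836 + 3375)/(-119 + 18273)) = sqrt(13156 - 15461/18154) = sqrt(238818563/18154) = sqrt(4335512192702)/18154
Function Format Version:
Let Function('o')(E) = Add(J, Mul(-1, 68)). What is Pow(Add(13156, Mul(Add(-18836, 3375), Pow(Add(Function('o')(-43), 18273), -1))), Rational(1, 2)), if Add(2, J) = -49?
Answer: Mul(Rational(1, 18154), Pow(4335512192702, Rational(1, 2))) ≈ 114.70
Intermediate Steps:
J = -51 (J = Add(-2, -49) = -51)
Function('o')(E) = -119 (Function('o')(E) = Add(-51, Mul(-1, 68)) = Add(-51, -68) = -119)
Pow(Add(13156, Mul(Add(-18836, 3375), Pow(Add(Function('o')(-43), 18273), -1))), Rational(1, 2)) = Pow(Add(13156, Mul(Add(-18836, 3375), Pow(Add(-119, 18273), -1))), Rational(1, 2)) = Pow(Add(13156, Mul(-15461, Pow(18154, -1))), Rational(1, 2)) = Pow(Add(13156, Mul(-15461, Rational(1, 18154))), Rational(1, 2)) = Pow(Add(13156, Rational(-15461, 18154)), Rational(1, 2)) = Pow(Rational(238818563, 18154), Rational(1, 2)) = Mul(Rational(1, 18154), Pow(4335512192702, Rational(1, 2)))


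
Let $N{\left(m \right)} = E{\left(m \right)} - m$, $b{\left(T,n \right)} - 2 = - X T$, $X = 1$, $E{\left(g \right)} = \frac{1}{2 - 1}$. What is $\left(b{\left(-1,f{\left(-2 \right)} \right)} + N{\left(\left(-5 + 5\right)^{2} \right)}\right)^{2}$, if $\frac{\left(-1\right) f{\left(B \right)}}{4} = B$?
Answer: $16$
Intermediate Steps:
$f{\left(B \right)} = - 4 B$
$E{\left(g \right)} = 1$ ($E{\left(g \right)} = 1^{-1} = 1$)
$b{\left(T,n \right)} = 2 - T$ ($b{\left(T,n \right)} = 2 + \left(-1\right) 1 T = 2 - T$)
$N{\left(m \right)} = 1 - m$
$\left(b{\left(-1,f{\left(-2 \right)} \right)} + N{\left(\left(-5 + 5\right)^{2} \right)}\right)^{2} = \left(\left(2 - -1\right) + \left(1 - \left(-5 + 5\right)^{2}\right)\right)^{2} = \left(\left(2 + 1\right) + \left(1 - 0^{2}\right)\right)^{2} = \left(3 + \left(1 - 0\right)\right)^{2} = \left(3 + \left(1 + 0\right)\right)^{2} = \left(3 + 1\right)^{2} = 4^{2} = 16$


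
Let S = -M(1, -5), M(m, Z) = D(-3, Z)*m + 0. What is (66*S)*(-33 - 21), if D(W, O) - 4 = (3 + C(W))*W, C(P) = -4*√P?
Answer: -17820 + 42768*I*√3 ≈ -17820.0 + 74076.0*I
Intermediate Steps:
D(W, O) = 4 + W*(3 - 4*√W) (D(W, O) = 4 + (3 - 4*√W)*W = 4 + W*(3 - 4*√W))
M(m, Z) = m*(-5 + 12*I*√3) (M(m, Z) = (4 - (-12)*I*√3 + 3*(-3))*m + 0 = (4 - (-12)*I*√3 - 9)*m + 0 = (4 + 12*I*√3 - 9)*m + 0 = (-5 + 12*I*√3)*m + 0 = m*(-5 + 12*I*√3) + 0 = m*(-5 + 12*I*√3))
S = 5 - 12*I*√3 (S = -(-5 + 12*I*√3) = 5 - 12*I*√3 ≈ 5.0 - 20.785*I)
(66*S)*(-33 - 21) = (66*(5 - 12*I*√3))*(-33 - 21) = (330 - 792*I*√3)*(-54) = -17820 + 42768*I*√3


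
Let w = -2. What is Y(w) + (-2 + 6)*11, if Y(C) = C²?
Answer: 48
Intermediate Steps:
Y(w) + (-2 + 6)*11 = (-2)² + (-2 + 6)*11 = 4 + 4*11 = 4 + 44 = 48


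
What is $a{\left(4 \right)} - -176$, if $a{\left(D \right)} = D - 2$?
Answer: $178$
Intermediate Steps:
$a{\left(D \right)} = -2 + D$ ($a{\left(D \right)} = D - 2 = -2 + D$)
$a{\left(4 \right)} - -176 = \left(-2 + 4\right) - -176 = 2 + 176 = 178$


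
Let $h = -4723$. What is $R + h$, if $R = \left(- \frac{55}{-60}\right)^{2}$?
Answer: $- \frac{679991}{144} \approx -4722.2$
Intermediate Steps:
$R = \frac{121}{144}$ ($R = \left(\left(-55\right) \left(- \frac{1}{60}\right)\right)^{2} = \left(\frac{11}{12}\right)^{2} = \frac{121}{144} \approx 0.84028$)
$R + h = \frac{121}{144} - 4723 = - \frac{679991}{144}$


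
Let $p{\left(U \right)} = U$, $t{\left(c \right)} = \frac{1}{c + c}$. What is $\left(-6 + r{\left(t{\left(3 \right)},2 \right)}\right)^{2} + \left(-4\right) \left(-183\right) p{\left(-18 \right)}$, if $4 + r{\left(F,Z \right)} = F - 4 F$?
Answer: $- \frac{52263}{4} \approx -13066.0$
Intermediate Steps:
$t{\left(c \right)} = \frac{1}{2 c}$
$r{\left(F,Z \right)} = -4 - 3 F$ ($r{\left(F,Z \right)} = -4 + \left(F - 4 F\right) = -4 - 3 F$)
$\left(-6 + r{\left(t{\left(3 \right)},2 \right)}\right)^{2} + \left(-4\right) \left(-183\right) p{\left(-18 \right)} = \left(-6 - \left(4 + 3 \frac{1}{2 \cdot 3}\right)\right)^{2} + \left(-4\right) \left(-183\right) \left(-18\right) = \left(-6 - \left(4 + 3 \cdot \frac{1}{2} \cdot \frac{1}{3}\right)\right)^{2} + 732 \left(-18\right) = \left(-6 - \frac{9}{2}\right)^{2} - 13176 = \left(- \frac{21}{2}\right)^{2} - 13176 = \frac{441}{4} - 13176 = - \frac{52263}{4}$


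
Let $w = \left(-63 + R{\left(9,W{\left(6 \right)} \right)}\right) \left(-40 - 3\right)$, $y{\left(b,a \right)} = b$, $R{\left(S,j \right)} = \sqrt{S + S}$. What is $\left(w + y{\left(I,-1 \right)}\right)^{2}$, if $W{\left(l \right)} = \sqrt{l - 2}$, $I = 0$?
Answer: $7371963 - 698922 \sqrt{2} \approx 6.3835 \cdot 10^{6}$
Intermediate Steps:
$W{\left(l \right)} = \sqrt{-2 + l}$
$R{\left(S,j \right)} = \sqrt{2} \sqrt{S}$ ($R{\left(S,j \right)} = \sqrt{2 S} = \sqrt{2} \sqrt{S}$)
$w = 2709 - 129 \sqrt{2}$ ($w = \left(-63 + \sqrt{2} \sqrt{9}\right) \left(-40 - 3\right) = \left(-63 + \sqrt{2} \cdot 3\right) \left(-43\right) = \left(-63 + 3 \sqrt{2}\right) \left(-43\right) = 2709 - 129 \sqrt{2} \approx 2526.6$)
$\left(w + y{\left(I,-1 \right)}\right)^{2} = \left(\left(2709 - 129 \sqrt{2}\right) + 0\right)^{2} = \left(2709 - 129 \sqrt{2}\right)^{2}$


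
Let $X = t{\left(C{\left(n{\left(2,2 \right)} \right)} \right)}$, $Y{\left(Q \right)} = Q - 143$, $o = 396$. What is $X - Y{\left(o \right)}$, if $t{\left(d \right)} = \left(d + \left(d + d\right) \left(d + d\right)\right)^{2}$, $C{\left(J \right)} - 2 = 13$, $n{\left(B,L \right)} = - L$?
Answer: $836972$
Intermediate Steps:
$C{\left(J \right)} = 15$ ($C{\left(J \right)} = 2 + 13 = 15$)
$Y{\left(Q \right)} = -143 + Q$
$t{\left(d \right)} = \left(d + 4 d^{2}\right)^{2}$ ($t{\left(d \right)} = \left(d + 2 d 2 d\right)^{2} = \left(d + 4 d^{2}\right)^{2}$)
$X = 837225$ ($X = 15^{2} \left(1 + 4 \cdot 15\right)^{2} = 225 \left(1 + 60\right)^{2} = 225 \cdot 61^{2} = 225 \cdot 3721 = 837225$)
$X - Y{\left(o \right)} = 837225 - \left(-143 + 396\right) = 837225 - 253 = 836972$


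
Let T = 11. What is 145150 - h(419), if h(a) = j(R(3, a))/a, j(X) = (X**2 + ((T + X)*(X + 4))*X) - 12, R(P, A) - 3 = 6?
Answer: 60815441/419 ≈ 1.4514e+5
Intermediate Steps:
R(P, A) = 9 (R(P, A) = 3 + 6 = 9)
j(X) = -12 + X**2 + X*(4 + X)*(11 + X) (j(X) = (X**2 + ((11 + X)*(X + 4))*X) - 12 = (X**2 + ((11 + X)*(4 + X))*X) - 12 = (X**2 + ((4 + X)*(11 + X))*X) - 12 = (X**2 + X*(4 + X)*(11 + X)) - 12 = -12 + X**2 + X*(4 + X)*(11 + X))
h(a) = 2409/a (h(a) = (-12 + 9**3 + 16*9**2 + 44*9)/a = (-12 + 729 + 16*81 + 396)/a = (-12 + 729 + 1296 + 396)/a = 2409/a)
145150 - h(419) = 145150 - 2409/419 = 60815441/419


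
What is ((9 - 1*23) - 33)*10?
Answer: -470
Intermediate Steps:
((9 - 1*23) - 33)*10 = ((9 - 23) - 33)*10 = (-14 - 33)*10 = -47*10 = -470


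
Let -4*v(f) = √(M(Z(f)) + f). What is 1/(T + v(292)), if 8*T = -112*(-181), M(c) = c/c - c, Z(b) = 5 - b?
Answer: 10136/25684479 + 2*√145/25684479 ≈ 0.00039557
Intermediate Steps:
M(c) = 1 - c
v(f) = -√(-4 + 2*f)/4 (v(f) = -√((1 - (5 - f)) + f)/4 = -√((1 + (-5 + f)) + f)/4 = -√((-4 + f) + f)/4 = -√(-4 + 2*f)/4)
T = 2534 (T = (-112*(-181))/8 = (⅛)*20272 = 2534)
1/(T + v(292)) = 1/(2534 - √(-4 + 2*292)/4) = 1/(2534 - √(-4 + 584)/4) = 1/(2534 - √145/2)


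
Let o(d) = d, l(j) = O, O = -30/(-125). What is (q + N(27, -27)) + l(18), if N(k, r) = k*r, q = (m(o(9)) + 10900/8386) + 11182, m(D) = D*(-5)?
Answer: 1091180008/104825 ≈ 10410.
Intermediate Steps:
O = 6/25 (O = -30*(-1/125) = 6/25 ≈ 0.24000)
l(j) = 6/25
m(D) = -5*D
q = 46702891/4193 (q = (-5*9 + 10900/8386) + 11182 = (-45 + 10900*(1/8386)) + 11182 = (-45 + 5450/4193) + 11182 = -183235/4193 + 11182 = 46702891/4193 ≈ 11138.)
(q + N(27, -27)) + l(18) = (46702891/4193 + 27*(-27)) + 6/25 = (46702891/4193 - 729) + 6/25 = 43646194/4193 + 6/25 = 1091180008/104825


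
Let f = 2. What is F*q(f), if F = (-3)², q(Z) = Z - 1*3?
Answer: -9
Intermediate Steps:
q(Z) = -3 + Z (q(Z) = Z - 3 = -3 + Z)
F = 9
F*q(f) = 9*(-3 + 2) = 9*(-1) = -9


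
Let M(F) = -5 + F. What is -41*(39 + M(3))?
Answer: -1517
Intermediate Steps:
-41*(39 + M(3)) = -41*(39 + (-5 + 3)) = -41*(39 - 2) = -41*37 = -1517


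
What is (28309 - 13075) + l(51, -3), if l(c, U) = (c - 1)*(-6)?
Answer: 14934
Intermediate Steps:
l(c, U) = 6 - 6*c (l(c, U) = (-1 + c)*(-6) = 6 - 6*c)
(28309 - 13075) + l(51, -3) = (28309 - 13075) + (6 - 6*51) = 15234 + (6 - 306) = 15234 - 300 = 14934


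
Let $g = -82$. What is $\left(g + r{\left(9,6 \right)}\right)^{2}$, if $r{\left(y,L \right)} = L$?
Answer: $5776$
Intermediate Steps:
$\left(g + r{\left(9,6 \right)}\right)^{2} = \left(-82 + 6\right)^{2} = \left(-76\right)^{2} = 5776$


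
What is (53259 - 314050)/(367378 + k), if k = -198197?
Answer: -260791/169181 ≈ -1.5415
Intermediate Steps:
(53259 - 314050)/(367378 + k) = (53259 - 314050)/(367378 - 198197) = -260791/169181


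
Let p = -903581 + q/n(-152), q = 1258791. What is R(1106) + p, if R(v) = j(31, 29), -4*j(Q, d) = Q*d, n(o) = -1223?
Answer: -4426452893/4892 ≈ -9.0484e+5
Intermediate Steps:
j(Q, d) = -Q*d/4
R(v) = -899/4 (R(v) = -1/4*31*29 = -899/4)
p = -1106338354/1223 (p = -903581 + 1258791/(-1223) = -903581 + 1258791*(-1/1223) = -903581 - 1258791/1223 = -1106338354/1223 ≈ -9.0461e+5)
R(1106) + p = -899/4 - 1106338354/1223 = -4426452893/4892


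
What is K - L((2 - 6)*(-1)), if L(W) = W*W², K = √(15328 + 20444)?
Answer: -64 + 2*√8943 ≈ 125.13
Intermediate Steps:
K = 2*√8943 (K = √35772 = 2*√8943 ≈ 189.13)
L(W) = W³
K - L((2 - 6)*(-1)) = 2*√8943 - ((2 - 6)*(-1))³ = 2*√8943 - (-4*(-1))³ = 2*√8943 - 1*4³ = 2*√8943 - 1*64 = 2*√8943 - 64 = -64 + 2*√8943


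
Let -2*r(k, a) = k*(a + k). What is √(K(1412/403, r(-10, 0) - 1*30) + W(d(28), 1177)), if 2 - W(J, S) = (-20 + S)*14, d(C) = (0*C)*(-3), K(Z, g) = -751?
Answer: 3*I*√1883 ≈ 130.18*I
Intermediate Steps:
r(k, a) = -k*(a + k)/2
d(C) = 0 (d(C) = 0*(-3) = 0)
W(J, S) = 282 - 14*S (W(J, S) = 2 - (-20 + S)*14 = 2 - (-280 + 14*S) = 2 + (280 - 14*S) = 282 - 14*S)
√(K(1412/403, r(-10, 0) - 1*30) + W(d(28), 1177)) = √(-751 + (282 - 14*1177)) = √(-751 + (282 - 16478)) = √(-751 - 16196) = √(-16947) = 3*I*√1883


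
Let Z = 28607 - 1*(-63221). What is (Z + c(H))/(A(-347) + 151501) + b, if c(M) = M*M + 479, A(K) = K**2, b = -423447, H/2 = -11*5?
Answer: -115139369363/271910 ≈ -4.2345e+5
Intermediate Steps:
H = -110 (H = 2*(-11*5) = 2*(-55) = -110)
Z = 91828 (Z = 28607 + 63221 = 91828)
c(M) = 479 + M**2 (c(M) = M**2 + 479 = 479 + M**2)
(Z + c(H))/(A(-347) + 151501) + b = (91828 + (479 + (-110)**2))/((-347)**2 + 151501) - 423447 = (91828 + (479 + 12100))/(120409 + 151501) - 423447 = (91828 + 12579)/271910 - 423447 = 104407*(1/271910) - 423447 = 104407/271910 - 423447 = -115139369363/271910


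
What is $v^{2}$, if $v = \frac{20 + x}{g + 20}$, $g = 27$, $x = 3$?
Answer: $\frac{529}{2209} \approx 0.23947$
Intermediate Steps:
$v = \frac{23}{47}$ ($v = \frac{20 + 3}{27 + 20} = \frac{23}{47} \approx 0.48936$)
$v^{2} = \left(\frac{23}{47}\right)^{2} = \frac{529}{2209}$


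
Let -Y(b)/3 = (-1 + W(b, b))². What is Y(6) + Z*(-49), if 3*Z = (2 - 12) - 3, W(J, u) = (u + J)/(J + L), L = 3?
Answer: 212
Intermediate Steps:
W(J, u) = (J + u)/(3 + J) (W(J, u) = (u + J)/(J + 3) = (J + u)/(3 + J))
Z = -13/3 (Z = ((2 - 12) - 3)/3 = (-10 - 3)/3 = (⅓)*(-13) = -13/3 ≈ -4.3333)
Y(b) = -3*(-1 + 2*b/(3 + b))² (Y(b) = -3*(-1 + (b + b)/(3 + b))² = -3*(-1 + (2*b)/(3 + b))² = -3*(-1 + 2*b/(3 + b))²)
Y(6) + Z*(-49) = -3*(-3 + 6)²/(3 + 6)² - 13/3*(-49) = -3*3²/9² + 637/3 = -3*9*1/81 + 637/3 = -⅓ + 637/3 = 212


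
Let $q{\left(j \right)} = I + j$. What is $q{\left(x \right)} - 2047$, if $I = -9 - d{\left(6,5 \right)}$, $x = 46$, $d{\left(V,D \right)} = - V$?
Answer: $-2004$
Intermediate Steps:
$I = -3$ ($I = -9 - \left(-1\right) 6 = -9 - -6 = -9 + 6 = -3$)
$q{\left(j \right)} = -3 + j$
$q{\left(x \right)} - 2047 = \left(-3 + 46\right) - 2047 = 43 - 2047 = -2004$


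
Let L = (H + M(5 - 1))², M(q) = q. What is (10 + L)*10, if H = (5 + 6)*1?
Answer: 2350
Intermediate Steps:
H = 11 (H = 11*1 = 11)
L = 225 (L = (11 + (5 - 1))² = (11 + 4)² = 15² = 225)
(10 + L)*10 = (10 + 225)*10 = 235*10 = 2350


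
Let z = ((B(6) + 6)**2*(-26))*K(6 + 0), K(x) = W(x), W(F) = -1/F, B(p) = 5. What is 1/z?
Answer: 3/1573 ≈ 0.0019072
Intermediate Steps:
K(x) = -1/x
z = 1573/3 (z = ((5 + 6)**2*(-26))*(-1/(6 + 0)) = (11**2*(-26))*(-1/6) = (121*(-26))*(-1*1/6) = -3146*(-1/6) = 1573/3 ≈ 524.33)
1/z = 1/(1573/3) = 3/1573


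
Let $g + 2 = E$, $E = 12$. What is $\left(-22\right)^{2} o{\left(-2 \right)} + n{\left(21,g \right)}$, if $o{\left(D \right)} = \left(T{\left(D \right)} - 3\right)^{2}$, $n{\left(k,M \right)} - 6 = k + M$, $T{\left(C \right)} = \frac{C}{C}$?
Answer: $1973$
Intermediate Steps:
$T{\left(C \right)} = 1$
$g = 10$ ($g = -2 + 12 = 10$)
$n{\left(k,M \right)} = 6 + M + k$ ($n{\left(k,M \right)} = 6 + \left(k + M\right) = 6 + \left(M + k\right) = 6 + M + k$)
$o{\left(D \right)} = 4$ ($o{\left(D \right)} = \left(1 - 3\right)^{2} = \left(-2\right)^{2} = 4$)
$\left(-22\right)^{2} o{\left(-2 \right)} + n{\left(21,g \right)} = \left(-22\right)^{2} \cdot 4 + \left(6 + 10 + 21\right) = 484 \cdot 4 + 37 = 1936 + 37 = 1973$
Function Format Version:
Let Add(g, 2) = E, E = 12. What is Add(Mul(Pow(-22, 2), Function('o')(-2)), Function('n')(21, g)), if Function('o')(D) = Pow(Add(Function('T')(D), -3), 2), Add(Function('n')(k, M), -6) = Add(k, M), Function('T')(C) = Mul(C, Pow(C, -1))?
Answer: 1973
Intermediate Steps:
Function('T')(C) = 1
g = 10 (g = Add(-2, 12) = 10)
Function('n')(k, M) = Add(6, M, k) (Function('n')(k, M) = Add(6, Add(k, M)) = Add(6, Add(M, k)) = Add(6, M, k))
Function('o')(D) = 4 (Function('o')(D) = Pow(Add(1, -3), 2) = Pow(-2, 2) = 4)
Add(Mul(Pow(-22, 2), Function('o')(-2)), Function('n')(21, g)) = Add(Mul(Pow(-22, 2), 4), Add(6, 10, 21)) = Add(Mul(484, 4), 37) = Add(1936, 37) = 1973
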